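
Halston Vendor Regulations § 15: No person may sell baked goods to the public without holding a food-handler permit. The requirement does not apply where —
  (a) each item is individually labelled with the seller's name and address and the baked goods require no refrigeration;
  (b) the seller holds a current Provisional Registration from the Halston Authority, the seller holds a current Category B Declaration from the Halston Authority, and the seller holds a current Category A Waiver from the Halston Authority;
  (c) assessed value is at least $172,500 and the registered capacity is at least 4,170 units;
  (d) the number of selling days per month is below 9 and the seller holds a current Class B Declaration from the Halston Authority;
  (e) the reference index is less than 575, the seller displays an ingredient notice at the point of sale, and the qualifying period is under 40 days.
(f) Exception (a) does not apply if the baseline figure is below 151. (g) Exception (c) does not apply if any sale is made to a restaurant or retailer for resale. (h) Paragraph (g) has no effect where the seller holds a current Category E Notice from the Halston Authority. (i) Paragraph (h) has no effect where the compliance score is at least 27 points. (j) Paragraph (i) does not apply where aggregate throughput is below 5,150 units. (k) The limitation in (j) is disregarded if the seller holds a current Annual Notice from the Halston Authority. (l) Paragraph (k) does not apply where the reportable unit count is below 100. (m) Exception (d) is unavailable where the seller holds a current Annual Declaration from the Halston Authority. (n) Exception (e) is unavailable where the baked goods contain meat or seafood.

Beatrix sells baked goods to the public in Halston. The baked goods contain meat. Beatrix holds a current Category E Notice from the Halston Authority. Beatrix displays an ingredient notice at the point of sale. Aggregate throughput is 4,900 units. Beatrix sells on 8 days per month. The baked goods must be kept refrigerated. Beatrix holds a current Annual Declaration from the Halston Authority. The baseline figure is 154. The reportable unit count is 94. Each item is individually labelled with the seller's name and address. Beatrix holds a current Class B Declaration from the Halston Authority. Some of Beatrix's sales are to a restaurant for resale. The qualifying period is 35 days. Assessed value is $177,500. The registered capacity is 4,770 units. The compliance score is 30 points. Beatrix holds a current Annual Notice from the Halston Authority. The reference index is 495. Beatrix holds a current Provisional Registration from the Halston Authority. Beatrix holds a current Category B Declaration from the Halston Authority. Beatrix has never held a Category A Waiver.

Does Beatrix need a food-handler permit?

No — exception (c) applies; Beatrix is not required to hold a food-handler permit.

Exception (a) does not apply: the baked goods require refrigeration.
Exception (b) requires that the seller holds a current Category A Waiver from the Halston Authority; but there is no Category A Waiver in force, so (b) is unavailable.
All of (c)'s requirements are met (assessed value is $177,500, meeting the $172,500 threshold; the registered capacity is 4,770 units, meeting the 4,170 units threshold). Applying paragraphs (g)–(l): (g) is engaged (some sales are to a restaurant for resale), but is set aside by (h): (h) operates against (g): a current Category E Notice is held. (i) would limit (h) — the compliance score is 30 points, meeting the 27 points threshold — but (j) sets (i) aside: (j) is engaged — aggregate throughput is 4,900 units, below the 5,150 units limit. (k) would limit (j) — a current Annual Notice is held — but (l) sets (k) aside: (l) operates against (k): the reportable unit count is 94, below the 100 limit. (c) remains available.
Exception (d)'s conditions are all satisfied: the number of selling days per month is 8, below the 9 limit; a current Class B Declaration is held. However, paragraph (m) must be considered: (m) operates against (d): a current Annual Declaration is held. (d) is therefore removed.
All of (e)'s requirements are met (the reference index is 495, less than the 575 limit; an ingredient notice is displayed; the qualifying period is 35 days, under the 40 days limit). Turning to paragraph (n): (n) is engaged — the baked goods contain meat. So (e) is unavailable.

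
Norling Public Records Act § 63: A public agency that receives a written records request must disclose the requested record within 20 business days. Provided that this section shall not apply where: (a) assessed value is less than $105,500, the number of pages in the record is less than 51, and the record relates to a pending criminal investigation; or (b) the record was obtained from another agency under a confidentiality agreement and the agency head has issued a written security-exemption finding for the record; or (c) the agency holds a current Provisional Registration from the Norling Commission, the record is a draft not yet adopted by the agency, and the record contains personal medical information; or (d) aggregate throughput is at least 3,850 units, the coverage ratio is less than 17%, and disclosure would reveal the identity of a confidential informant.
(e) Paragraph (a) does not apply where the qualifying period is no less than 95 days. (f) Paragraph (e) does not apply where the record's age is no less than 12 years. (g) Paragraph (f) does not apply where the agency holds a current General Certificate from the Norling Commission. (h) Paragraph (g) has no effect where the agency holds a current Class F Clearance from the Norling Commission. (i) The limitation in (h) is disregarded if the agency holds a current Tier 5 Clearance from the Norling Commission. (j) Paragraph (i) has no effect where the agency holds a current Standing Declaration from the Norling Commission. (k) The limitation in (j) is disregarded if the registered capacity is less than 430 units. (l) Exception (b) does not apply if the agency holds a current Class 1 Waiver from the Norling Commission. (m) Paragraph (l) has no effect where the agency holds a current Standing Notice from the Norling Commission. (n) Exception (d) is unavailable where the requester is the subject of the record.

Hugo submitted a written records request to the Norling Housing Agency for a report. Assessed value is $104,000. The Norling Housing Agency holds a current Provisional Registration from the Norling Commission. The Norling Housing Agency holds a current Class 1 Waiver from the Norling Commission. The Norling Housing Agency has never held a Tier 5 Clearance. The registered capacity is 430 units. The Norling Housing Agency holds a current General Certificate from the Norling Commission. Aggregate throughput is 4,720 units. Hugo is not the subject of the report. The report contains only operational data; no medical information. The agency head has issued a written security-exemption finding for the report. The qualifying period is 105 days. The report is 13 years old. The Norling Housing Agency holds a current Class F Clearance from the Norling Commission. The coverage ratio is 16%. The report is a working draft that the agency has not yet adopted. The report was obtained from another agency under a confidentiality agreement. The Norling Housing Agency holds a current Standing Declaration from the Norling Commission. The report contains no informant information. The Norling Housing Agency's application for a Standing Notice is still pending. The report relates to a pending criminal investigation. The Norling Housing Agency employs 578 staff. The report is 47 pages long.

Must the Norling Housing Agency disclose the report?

No — exception (a) applies; the Norling Housing Agency is not required to disclose the report.

Exception (a) is satisfied on its face — assessed value is $104,000, less than the $105,500 limit; the number of pages in the record is 47, less than the 51 limit; the report relates to a pending investigation. Applying paragraphs (e)–(k): (e) would limit (a) — the qualifying period is 105 days, meeting the 95 days threshold — but (f) sets (e) aside: (f) operates — the record's age is 13 years, meeting the 12 years threshold. (g) would limit (f) — a current General Certificate is held — but (h) sets (g) aside: (h) operates — a current Class F Clearance is held. (i), which would lift (h), is not engaged — there is no Tier 5 Clearance in force. Exception (a) stands.
Exception (b): the report was obtained under a confidentiality agreement; a written security-exemption finding has been issued — every condition holds. But applying paragraphs (l)–(m): (l) applies — a current Class 1 Waiver is held. (m), which would lift (l), is inapplicable — no current Standing Notice is held. (b) is therefore removed.
Exception (c) fails — the report contains only operational data.
Exception (d) requires that disclosure would reveal the identity of a confidential informant; but the report contains no informant information, so (d) is unavailable.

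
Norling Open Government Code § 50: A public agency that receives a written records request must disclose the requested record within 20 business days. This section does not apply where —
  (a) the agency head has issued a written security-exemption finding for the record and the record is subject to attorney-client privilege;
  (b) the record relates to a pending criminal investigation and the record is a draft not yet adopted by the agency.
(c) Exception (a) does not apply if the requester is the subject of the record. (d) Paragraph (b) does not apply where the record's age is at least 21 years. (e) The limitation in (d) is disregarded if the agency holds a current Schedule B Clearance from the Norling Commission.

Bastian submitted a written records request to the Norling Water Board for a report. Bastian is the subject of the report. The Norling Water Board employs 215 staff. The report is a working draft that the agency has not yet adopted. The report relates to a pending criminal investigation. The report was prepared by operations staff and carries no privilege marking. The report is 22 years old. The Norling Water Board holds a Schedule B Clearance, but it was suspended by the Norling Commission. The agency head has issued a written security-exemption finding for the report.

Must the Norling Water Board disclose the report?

Exception (a) does not apply: the report carries no privilege marking.
All of (b)'s requirements are met (the report relates to a pending investigation; the report is an unadopted draft). But applying paragraphs (d)–(e): (d) is engaged — the record's age is 22 years, meeting the 21 years threshold. (e), which would lift (d), is inapplicable — there is no Schedule B Clearance in force. (b) is therefore removed.
No exception displaces § 50.

Yes — the Norling Water Board must disclose the report.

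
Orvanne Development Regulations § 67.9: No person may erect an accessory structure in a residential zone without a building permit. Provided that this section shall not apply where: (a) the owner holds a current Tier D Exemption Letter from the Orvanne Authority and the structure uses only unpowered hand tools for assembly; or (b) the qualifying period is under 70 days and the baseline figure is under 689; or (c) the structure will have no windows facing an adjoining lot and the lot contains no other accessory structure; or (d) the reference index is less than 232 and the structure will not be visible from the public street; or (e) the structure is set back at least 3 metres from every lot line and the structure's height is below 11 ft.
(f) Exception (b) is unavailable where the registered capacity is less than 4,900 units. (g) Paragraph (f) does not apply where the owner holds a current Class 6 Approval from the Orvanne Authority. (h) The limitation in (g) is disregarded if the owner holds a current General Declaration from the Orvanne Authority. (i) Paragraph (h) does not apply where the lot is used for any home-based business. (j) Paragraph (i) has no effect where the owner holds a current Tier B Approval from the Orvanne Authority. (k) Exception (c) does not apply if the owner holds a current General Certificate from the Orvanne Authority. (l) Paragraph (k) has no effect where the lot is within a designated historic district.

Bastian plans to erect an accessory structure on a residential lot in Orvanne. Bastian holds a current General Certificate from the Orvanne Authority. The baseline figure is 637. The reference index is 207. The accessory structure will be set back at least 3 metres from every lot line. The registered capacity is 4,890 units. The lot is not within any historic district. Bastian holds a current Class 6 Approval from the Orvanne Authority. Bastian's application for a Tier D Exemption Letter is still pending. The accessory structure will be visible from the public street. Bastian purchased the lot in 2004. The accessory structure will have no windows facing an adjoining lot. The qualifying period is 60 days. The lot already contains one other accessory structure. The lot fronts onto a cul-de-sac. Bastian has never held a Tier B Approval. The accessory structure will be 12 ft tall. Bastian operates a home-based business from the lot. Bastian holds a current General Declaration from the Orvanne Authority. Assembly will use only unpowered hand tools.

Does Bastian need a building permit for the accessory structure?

Exception (a) fails — no current Tier D Exemption Letter is held.
Exception (b)'s conditions are all satisfied: the qualifying period is 60 days, under the 70 days limit; the baseline figure is 637, under the 689 limit. Under paragraphs (f)–(j): (f) would limit (b) — the registered capacity is 4,890 units, less than the 4,900 units limit — but (g) sets (f) aside: (g) operates against (f): a current Class 6 Approval is held. (h) would limit (g) — a current General Declaration is held — but (i) sets (h) aside: (i) operates against (h): a home-based business operates on the lot. (j) does not operate here (there is no Tier B Approval in force), so (i) stands. Exception (b) stands.
Exception (c) fails — the lot already has another accessory structure.
Exception (d) requires that the structure will not be visible from the public street; but the structure will be visible from the street, so (d) is unavailable.
Exception (e) fails — the structure's height is 12 ft, not below 11 ft.

No — exception (b) applies; Bastian does not need a building permit.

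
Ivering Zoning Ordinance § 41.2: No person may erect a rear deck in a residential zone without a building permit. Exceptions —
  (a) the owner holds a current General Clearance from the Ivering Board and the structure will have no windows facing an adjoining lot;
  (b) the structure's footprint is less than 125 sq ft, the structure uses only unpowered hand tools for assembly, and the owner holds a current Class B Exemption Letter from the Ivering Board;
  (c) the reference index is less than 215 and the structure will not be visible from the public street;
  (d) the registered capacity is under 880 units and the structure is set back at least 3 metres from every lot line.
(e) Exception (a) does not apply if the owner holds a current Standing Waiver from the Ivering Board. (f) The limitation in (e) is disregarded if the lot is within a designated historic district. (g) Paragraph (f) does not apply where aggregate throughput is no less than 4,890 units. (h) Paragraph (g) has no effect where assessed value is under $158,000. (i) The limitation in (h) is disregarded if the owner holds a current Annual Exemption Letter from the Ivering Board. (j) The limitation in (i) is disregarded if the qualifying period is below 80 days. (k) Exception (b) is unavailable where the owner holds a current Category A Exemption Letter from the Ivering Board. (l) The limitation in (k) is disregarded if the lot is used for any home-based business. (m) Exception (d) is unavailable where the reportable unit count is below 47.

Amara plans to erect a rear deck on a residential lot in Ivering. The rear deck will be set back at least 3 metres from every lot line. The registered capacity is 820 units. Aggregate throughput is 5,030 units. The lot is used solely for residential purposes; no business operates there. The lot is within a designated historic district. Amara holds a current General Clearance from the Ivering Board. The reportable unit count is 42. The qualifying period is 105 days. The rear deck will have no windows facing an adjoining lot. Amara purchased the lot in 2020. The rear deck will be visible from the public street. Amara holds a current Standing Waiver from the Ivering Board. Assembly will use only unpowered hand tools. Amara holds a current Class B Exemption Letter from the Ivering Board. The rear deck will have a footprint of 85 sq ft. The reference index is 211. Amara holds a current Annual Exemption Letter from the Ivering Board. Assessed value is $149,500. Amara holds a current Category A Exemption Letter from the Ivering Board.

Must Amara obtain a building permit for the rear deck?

Yes — Amara must obtain a building permit.

Exception (a) is satisfied on its face — a current General Clearance is held; no windows face an adjoining lot. But: (e) is triggered — a current Standing Waiver is held. (f) would limit (e) — the lot is in a historic district — but (g) sets (f) aside: (g) operates against (f): aggregate throughput is 5,030 units, meeting the 4,890 units threshold. (h) operates (assessed value is $149,500, under the $158,000 limit), but yields to (i): (i) operates against (h): a current Annual Exemption Letter is held. (j) is not engaged (the qualifying period is 105 days, not below 80 days), so (i) stands. Exception (a) does not apply.
All of (b)'s requirements are met (the structure's footprint is 85 sq ft, less than the 125 sq ft limit; assembly uses only hand tools; a current Class B Exemption Letter is held). However, paragraphs (k)–(l) must be considered: (k) operates against (b): a current Category A Exemption Letter is held. (l) is inapplicable (the lot is solely residential), so (k) stands. (b) is therefore removed.
Exception (c) does not apply: the structure will be visible from the street.
Exception (d): the registered capacity is 820 units, under the 880 units limit; the setback is at least 3 m on every side — every condition holds. Turning to paragraph (m): (m) operates against (d): the reportable unit count is 42, below the 47 limit. (d) is therefore removed.
No exception displaces § 41.2.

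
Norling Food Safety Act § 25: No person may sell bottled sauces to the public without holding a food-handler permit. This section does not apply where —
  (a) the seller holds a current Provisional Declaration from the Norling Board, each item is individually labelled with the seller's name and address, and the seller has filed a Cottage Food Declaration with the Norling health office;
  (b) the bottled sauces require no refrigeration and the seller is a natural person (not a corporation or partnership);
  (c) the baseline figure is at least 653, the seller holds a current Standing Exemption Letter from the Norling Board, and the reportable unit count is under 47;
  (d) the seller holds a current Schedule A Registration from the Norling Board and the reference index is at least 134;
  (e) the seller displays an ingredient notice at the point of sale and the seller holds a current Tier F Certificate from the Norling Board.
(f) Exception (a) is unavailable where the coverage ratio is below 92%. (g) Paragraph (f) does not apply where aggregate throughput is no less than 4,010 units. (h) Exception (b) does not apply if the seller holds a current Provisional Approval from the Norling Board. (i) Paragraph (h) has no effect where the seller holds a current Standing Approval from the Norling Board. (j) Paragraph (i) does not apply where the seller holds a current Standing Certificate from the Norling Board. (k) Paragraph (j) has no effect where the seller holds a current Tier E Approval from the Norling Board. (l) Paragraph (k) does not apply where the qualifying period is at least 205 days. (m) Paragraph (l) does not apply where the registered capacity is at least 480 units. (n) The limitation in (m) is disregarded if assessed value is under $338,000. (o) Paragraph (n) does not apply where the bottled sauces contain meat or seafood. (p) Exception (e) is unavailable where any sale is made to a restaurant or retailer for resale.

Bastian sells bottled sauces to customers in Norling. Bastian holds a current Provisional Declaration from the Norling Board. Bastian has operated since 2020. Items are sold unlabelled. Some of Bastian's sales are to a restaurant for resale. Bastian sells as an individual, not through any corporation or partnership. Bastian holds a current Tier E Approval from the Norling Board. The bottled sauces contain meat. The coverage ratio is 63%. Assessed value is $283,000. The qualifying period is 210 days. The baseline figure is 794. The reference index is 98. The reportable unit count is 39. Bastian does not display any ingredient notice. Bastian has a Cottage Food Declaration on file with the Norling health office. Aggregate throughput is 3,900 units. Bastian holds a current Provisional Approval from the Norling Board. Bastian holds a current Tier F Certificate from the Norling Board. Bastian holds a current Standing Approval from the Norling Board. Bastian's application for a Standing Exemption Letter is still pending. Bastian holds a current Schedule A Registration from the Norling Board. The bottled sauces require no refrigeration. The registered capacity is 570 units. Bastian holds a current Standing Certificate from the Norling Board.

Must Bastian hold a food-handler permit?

No — exception (b) applies; Bastian is not required to hold a food-handler permit.

Exception (a) requires that each item is individually labelled with the seller's name and address; but items are sold unlabelled, so (a) is unavailable.
Exception (b) is satisfied on its face — the bottled sauces are shelf-stable; the seller is a natural person. As to paragraphs (h)–(o): (h) is engaged (a current Provisional Approval is held), but yields to (i): (i) operates against (h): a current Standing Approval is held. (j) is engaged (a current Standing Certificate is held), but yields to (k): (k) operates against (j): a current Tier E Approval is held. (l) is engaged (the qualifying period is 210 days, meeting the 205 days threshold), but is itself disapplied by (m): (m) is triggered — the registered capacity is 570 units, meeting the 480 units threshold. (n) is engaged (assessed value is $283,000, under the $338,000 limit), but is itself disapplied by (o): (o) operates against (n): the bottled sauces contain meat. (b) remains available.
Exception (c) does not apply: the Standing Exemption Letter is not current.
Exception (d) does not apply: the reference index is 98, short of 134.
Exception (e) does not apply: no ingredient notice is displayed.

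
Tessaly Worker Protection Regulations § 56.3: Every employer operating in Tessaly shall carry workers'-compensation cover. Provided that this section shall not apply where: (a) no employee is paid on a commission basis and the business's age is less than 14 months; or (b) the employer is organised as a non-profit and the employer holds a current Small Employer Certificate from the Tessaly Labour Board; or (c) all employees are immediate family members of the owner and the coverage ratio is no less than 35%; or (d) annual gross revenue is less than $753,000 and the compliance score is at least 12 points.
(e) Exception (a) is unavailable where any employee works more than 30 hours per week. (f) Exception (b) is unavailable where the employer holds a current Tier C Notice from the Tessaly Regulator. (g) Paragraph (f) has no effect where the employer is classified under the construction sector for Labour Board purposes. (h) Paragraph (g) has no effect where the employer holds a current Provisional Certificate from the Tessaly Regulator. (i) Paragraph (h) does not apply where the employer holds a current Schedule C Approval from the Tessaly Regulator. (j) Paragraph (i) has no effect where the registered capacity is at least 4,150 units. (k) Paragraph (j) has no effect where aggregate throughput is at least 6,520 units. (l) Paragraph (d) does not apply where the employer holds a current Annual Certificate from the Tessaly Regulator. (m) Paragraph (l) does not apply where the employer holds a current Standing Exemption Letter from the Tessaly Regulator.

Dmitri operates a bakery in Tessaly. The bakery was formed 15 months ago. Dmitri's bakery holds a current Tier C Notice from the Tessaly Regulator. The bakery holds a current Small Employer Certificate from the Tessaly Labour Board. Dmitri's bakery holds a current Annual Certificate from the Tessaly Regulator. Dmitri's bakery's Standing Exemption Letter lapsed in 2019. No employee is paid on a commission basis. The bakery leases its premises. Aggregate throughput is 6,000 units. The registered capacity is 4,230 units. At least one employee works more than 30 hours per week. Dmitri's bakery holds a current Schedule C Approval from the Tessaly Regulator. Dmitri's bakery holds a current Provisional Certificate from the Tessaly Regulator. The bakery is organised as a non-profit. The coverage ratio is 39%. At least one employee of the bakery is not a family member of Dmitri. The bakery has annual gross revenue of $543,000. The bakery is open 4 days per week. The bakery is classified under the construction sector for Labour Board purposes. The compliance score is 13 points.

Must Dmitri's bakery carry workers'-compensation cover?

Exception (a) fails — the business's age is 15 months, not less than 14 months.
Exception (b): the employer is a non-profit; a current Small Employer Certificate is held — every condition holds. But: (f) is engaged — a current Tier C Notice is held. (g) would limit (f) — the bakery is classified under the construction sector — but (h) sets (g) aside: (h) is engaged — a current Provisional Certificate is held. (i) applies (a current Schedule C Approval is held), but yields to (j): (j) operates against (i): the registered capacity is 4,230 units, meeting the 4,150 units threshold. (k) is inapplicable (aggregate throughput is 6,000 units, short of 6,520 units), so (j) stands. So (b) is unavailable.
Exception (c) fails — at least one employee is not a family member.
Exception (d)'s conditions are all satisfied: annual gross revenue is $543,000, less than the $753,000 limit; the compliance score is 13 points, meeting the 12 points threshold. But applying paragraphs (l)–(m): (l) operates against (d): a current Annual Certificate is held. (m) is inapplicable (the Standing Exemption Letter is not current), so (l) stands. (d) is therefore removed.
No exception displaces § 56.3.

Yes — Dmitri's bakery must carry workers'-compensation cover.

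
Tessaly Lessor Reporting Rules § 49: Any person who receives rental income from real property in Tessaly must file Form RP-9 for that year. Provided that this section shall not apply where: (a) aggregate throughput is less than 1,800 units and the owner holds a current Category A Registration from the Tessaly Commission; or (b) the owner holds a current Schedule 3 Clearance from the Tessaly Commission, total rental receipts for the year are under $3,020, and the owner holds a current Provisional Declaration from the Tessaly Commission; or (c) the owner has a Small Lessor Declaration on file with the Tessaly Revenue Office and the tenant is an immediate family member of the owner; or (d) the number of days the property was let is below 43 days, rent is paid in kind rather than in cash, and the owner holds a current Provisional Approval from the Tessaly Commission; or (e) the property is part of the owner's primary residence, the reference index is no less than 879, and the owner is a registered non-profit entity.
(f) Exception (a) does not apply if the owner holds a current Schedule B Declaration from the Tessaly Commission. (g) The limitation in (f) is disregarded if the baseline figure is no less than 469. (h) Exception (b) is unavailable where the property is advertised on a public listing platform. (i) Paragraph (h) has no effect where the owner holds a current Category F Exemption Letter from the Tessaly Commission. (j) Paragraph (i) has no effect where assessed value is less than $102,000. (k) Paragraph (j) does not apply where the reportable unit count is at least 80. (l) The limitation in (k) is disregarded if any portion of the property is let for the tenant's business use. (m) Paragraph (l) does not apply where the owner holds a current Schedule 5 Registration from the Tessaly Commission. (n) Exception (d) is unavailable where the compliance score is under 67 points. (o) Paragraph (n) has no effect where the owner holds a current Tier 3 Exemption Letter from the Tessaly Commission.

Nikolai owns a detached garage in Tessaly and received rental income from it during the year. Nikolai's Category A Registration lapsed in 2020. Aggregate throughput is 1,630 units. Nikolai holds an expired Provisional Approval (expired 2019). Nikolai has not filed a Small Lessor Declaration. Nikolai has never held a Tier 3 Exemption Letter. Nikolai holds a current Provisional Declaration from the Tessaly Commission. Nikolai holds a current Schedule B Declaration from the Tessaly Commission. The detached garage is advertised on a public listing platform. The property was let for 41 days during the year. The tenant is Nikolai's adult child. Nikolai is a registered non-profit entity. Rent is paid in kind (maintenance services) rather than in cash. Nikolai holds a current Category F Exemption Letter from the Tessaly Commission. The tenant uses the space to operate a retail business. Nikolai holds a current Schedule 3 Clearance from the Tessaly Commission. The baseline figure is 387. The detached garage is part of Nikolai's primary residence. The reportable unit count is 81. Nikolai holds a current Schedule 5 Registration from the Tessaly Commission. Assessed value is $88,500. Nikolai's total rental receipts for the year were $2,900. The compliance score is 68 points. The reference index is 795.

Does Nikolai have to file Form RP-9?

Exception (a) does not apply: there is no Category A Registration in force.
Exception (b): a current Schedule 3 Clearance is held; total rental receipts for the year are $2,900, under the $3,020 limit; a current Provisional Declaration is held — every condition holds. Under paragraphs (h)–(m): (h) is engaged (the property is publicly advertised), but is overridden by (i): (i) applies — a current Category F Exemption Letter is held. (j) operates (assessed value is $88,500, less than the $102,000 limit), but yields to (k): (k) operates against (j): the reportable unit count is 81, meeting the 80 threshold. (l) would limit (k) — the space is let for business use — but (m) sets (l) aside: (m) operates against (l): a current Schedule 5 Registration is held. So (b) applies.
Exception (c) requires that the owner has a Small Lessor Declaration on file with the Tessaly Revenue Office; but no Small Lessor Declaration is on file, so (c) is unavailable.
Exception (d) requires that the owner holds a current Provisional Approval from the Tessaly Commission; but no current Provisional Approval is held, so (d) is unavailable.
Exception (e) requires that the reference index is no less than 879; but the reference index is 795, short of 879, so (e) is unavailable.

No — exception (b) applies; Nikolai is not required to file Form RP-9.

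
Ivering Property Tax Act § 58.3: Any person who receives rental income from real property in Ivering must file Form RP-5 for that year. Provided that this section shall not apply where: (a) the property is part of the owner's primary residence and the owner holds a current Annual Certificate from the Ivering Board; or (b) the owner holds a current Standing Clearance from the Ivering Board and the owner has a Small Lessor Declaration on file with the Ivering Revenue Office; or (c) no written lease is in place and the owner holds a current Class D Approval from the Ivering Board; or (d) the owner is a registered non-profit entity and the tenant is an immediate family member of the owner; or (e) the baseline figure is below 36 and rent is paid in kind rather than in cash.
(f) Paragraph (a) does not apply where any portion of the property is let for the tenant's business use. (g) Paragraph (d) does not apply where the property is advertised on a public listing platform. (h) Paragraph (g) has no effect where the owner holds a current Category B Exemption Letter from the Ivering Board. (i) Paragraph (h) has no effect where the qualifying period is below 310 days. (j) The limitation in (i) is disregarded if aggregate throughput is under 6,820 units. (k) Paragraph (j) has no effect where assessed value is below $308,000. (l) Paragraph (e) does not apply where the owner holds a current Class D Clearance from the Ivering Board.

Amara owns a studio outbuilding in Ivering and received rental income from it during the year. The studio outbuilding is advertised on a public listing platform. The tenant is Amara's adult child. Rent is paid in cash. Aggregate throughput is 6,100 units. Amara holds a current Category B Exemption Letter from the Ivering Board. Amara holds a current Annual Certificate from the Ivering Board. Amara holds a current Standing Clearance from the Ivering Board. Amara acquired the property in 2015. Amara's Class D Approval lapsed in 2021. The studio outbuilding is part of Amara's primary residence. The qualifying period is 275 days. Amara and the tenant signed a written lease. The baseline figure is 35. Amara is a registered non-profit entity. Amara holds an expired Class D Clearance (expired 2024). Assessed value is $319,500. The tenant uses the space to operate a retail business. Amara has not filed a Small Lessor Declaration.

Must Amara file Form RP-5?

No — exception (d) applies; Amara is not required to file Form RP-5.

Exception (a) is satisfied on its face — the studio outbuilding is part of the primary residence; a current Annual Certificate is held. But: (f) operates against (a): the space is let for business use. So (a) is unavailable.
Exception (b) requires that the owner has a Small Lessor Declaration on file with the Ivering Revenue Office; but no Small Lessor Declaration is on file, so (b) is unavailable.
Exception (c) does not apply: a written lease is in place.
Exception (d) is satisfied on its face — Amara is a registered non-profit; the tenant is an immediate family member. Under paragraphs (g)–(k): (g) applies (the property is publicly advertised), but is overridden by (h): (h) operates against (g): a current Category B Exemption Letter is held. (i) would limit (h) — the qualifying period is 275 days, below the 310 days limit — but (j) sets (i) aside: (j) is triggered — aggregate throughput is 6,100 units, under the 6,820 units limit. (k), which would lift (j), is not triggered — assessed value is $319,500, not below $308,000. So (d) applies.
Exception (e) fails — rent is paid in cash.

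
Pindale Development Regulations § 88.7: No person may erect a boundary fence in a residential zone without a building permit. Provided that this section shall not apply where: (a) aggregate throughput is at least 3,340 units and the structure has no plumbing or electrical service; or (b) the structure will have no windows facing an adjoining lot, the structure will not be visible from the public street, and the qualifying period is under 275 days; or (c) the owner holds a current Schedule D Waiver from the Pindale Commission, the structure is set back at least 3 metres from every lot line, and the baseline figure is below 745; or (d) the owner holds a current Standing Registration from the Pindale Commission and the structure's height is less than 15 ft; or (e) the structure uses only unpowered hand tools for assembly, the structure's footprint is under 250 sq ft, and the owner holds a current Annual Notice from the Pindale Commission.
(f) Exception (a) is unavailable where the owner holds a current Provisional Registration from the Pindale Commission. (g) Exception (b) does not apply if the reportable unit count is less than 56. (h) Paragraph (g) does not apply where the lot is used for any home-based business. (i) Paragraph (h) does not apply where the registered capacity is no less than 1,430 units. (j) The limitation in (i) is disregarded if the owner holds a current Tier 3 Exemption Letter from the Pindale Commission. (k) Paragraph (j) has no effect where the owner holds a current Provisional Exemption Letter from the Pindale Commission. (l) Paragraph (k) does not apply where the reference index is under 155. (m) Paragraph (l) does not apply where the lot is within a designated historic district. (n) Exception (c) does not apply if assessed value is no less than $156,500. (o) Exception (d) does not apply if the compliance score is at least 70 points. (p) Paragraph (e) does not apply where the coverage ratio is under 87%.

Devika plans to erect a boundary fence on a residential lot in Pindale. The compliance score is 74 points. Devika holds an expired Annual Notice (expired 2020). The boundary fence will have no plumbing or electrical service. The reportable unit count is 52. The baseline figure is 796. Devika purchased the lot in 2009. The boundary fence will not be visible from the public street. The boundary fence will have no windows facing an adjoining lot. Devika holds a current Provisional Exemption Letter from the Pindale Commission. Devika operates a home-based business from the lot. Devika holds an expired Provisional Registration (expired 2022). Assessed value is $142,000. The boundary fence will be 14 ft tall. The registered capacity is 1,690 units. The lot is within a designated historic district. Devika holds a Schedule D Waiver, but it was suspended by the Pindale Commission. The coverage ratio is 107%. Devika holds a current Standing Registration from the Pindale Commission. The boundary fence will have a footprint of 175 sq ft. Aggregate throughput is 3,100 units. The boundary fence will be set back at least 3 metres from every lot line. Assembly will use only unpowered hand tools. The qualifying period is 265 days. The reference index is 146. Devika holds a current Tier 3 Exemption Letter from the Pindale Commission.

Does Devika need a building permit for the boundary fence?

Yes — Devika must obtain a building permit.

Exception (a) fails — aggregate throughput is 3,100 units, short of 3,340 units.
Exception (b) is satisfied on its face — no windows face an adjoining lot; the structure will not be visible from the street; the qualifying period is 265 days, under the 275 days limit. But: (g) is engaged — the reportable unit count is 52, less than the 56 limit. (h) operates (a home-based business operates on the lot), but is displaced by (i): (i) operates against (h): the registered capacity is 1,690 units, meeting the 1,430 units threshold. (j) operates (a current Tier 3 Exemption Letter is held), but yields to (k): (k) operates against (j): a current Provisional Exemption Letter is held. (l) would limit (k) — the reference index is 146, under the 155 limit — but (m) sets (l) aside: (m) operates against (l): the lot is in a historic district. Exception (b) does not apply.
Exception (c) does not apply: there is no Schedule D Waiver in force.
Exception (d) is satisfied on its face — a current Standing Registration is held; the structure's height is 14 ft, less than the 15 ft limit. But: (o) operates against (d): the compliance score is 74 points, meeting the 70 points threshold. (d) is therefore removed.
Exception (e) does not apply: there is no Annual Notice in force.
None of the exceptions is available; § 88.7 applies in full.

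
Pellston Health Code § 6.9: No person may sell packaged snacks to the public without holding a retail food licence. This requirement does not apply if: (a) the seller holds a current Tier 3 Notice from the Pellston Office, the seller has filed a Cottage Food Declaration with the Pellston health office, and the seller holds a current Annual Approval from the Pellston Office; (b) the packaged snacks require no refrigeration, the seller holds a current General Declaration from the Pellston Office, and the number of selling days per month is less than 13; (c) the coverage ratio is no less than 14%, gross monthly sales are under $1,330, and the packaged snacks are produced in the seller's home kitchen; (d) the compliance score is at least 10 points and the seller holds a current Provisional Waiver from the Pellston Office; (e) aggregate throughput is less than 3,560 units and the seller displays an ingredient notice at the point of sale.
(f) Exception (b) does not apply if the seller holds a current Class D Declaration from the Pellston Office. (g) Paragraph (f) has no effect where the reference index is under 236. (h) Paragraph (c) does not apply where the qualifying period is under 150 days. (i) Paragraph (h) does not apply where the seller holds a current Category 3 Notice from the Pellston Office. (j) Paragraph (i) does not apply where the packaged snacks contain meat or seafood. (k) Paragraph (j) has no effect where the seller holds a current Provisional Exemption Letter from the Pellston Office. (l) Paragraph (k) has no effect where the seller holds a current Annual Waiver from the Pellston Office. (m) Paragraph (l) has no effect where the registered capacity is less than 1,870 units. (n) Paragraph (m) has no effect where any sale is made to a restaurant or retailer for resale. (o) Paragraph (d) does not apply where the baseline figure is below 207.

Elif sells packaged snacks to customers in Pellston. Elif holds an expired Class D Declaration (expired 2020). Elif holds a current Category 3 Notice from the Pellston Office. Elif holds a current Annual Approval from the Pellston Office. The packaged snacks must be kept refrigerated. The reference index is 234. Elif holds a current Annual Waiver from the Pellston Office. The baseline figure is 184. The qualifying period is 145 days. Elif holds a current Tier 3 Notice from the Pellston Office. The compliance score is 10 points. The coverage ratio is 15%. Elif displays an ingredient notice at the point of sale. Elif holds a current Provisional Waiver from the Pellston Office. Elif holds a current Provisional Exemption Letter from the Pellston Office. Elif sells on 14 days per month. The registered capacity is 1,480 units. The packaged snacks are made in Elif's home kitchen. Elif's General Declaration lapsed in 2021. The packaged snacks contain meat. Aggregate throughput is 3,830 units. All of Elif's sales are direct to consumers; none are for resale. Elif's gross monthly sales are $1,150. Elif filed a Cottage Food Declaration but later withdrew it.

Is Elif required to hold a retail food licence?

No — exception (c) applies; Elif is not required to hold a retail food licence.

Exception (a) does not apply: the Cottage Food Declaration was withdrawn.
Exception (b) does not apply: the packaged snacks require refrigeration.
Exception (c)'s conditions are all satisfied: the coverage ratio is 15%, meeting the 14% threshold; gross monthly sales are $1,150, under the $1,330 limit; the packaged snacks are home-kitchen produced. Under paragraphs (h)–(n): (h) applies (the qualifying period is 145 days, under the 150 days limit), but is set aside by (i): (i) is triggered — a current Category 3 Notice is held. (j) applies (the packaged snacks contain meat), but is set aside by (k): (k) applies — a current Provisional Exemption Letter is held. (l) would limit (k) — a current Annual Waiver is held — but (m) sets (l) aside: (m) is engaged — the registered capacity is 1,480 units, less than the 1,870 units limit. (n) does not operate here (no sales are for resale), so (m) stands. (c) remains available.
All of (d)'s requirements are met (the compliance score is 10 points, meeting the 10 points threshold; a current Provisional Waiver is held). But applying paragraph (o): (o) operates — the baseline figure is 184, below the 207 limit. Exception (d) does not apply.
Exception (e) does not apply: aggregate throughput is 3,830 units, not less than 3,560 units.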